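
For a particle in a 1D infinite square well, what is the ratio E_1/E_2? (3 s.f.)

0.250

E_n ∝ n², so E_1/E_2 = 1²/2² = 1/4 = 0.250.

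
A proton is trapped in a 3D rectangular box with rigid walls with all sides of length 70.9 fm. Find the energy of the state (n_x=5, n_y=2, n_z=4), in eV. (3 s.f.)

For a 3D rectangular well E = (h²/8m_p)·Σ n_i²/L_i² = (6.626×10^-34)²/(8·1.673×10^-27) · [5²/(70.9 fm)² + 2²/(70.9 fm)² + 4²/(70.9 fm)²].
Evaluating gives E = 2.937×10^-13 J = 1.83×10^6 eV.

E = 1.83×10^6 eV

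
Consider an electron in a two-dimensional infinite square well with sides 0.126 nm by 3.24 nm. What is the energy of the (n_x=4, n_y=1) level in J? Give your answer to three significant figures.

E = 6.07×10^-17 J

For a 2D rectangular well E = (h²/8m_e)·Σ n_i²/L_i² = (6.626×10^-34)²/(8·9.109×10^-31) · [4²/(0.126 nm)² + 1²/(3.24 nm)²].
Evaluating gives E = 6.07×10^-17 J.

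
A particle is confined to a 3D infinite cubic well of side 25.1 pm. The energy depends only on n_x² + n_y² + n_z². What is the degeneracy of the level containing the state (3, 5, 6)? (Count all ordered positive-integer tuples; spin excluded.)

The level has n_x² + n_y² + n_z² = 70. The ordered positive-integer solutions are (3, 5, 6), (3, 6, 5), (5, 3, 6), (5, 6, 3), (6, 3, 5), (6, 5, 3).
That gives 6 states.

degeneracy = 6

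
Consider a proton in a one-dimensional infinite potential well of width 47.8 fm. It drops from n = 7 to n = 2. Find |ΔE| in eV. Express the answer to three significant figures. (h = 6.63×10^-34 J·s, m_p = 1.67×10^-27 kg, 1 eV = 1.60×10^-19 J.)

E_1 = h²/(8m_pL²) = 1.440×10^-14 J.
|ΔE| = |7² − 2²|·E_1 = 45·1.440×10^-14 J = 6.480×10^-13 J = 4.05×10^6 eV.

|ΔE| = 4.05×10^6 eV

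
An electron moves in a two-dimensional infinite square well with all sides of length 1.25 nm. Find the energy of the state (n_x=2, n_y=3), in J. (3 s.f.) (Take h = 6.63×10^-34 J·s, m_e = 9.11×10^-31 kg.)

E = 5.02×10^-19 J

For a 2D rectangular well E = (h²/8m_e)·Σ n_i²/L_i² = (6.63×10^-34)²/(8·9.11×10^-31) · [2²/(1.25 nm)² + 3²/(1.25 nm)²].
Evaluating gives E = 5.02×10^-19 J.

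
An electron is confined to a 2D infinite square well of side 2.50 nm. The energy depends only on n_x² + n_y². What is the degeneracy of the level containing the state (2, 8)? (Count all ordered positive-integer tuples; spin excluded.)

The level has n_x² + n_y² = 68. The ordered positive-integer solutions are (2, 8), (8, 2).
That gives 2 states.

degeneracy = 2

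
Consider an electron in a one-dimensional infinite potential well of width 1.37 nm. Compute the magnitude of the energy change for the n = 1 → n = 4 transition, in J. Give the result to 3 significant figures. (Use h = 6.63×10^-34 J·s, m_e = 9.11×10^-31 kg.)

|ΔE| = 4.82×10^-19 J

E_1 = h²/(8m_eL²) = 3.213×10^-20 J.
|ΔE| = |1² − 4²|·E_1 = 15·3.213×10^-20 J = 4.82×10^-19 J.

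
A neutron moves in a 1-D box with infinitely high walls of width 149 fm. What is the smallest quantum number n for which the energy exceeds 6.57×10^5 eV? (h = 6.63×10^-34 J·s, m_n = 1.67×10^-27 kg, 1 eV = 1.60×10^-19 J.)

E_1 = h²/(8m_nL²) = 1.482×10^-15 J = 9262 eV.
Need n² > 6.57×10^5/9262 = 70.94, i.e. n > 8.423.
The smallest integer satisfying this is n = 9.

n = 9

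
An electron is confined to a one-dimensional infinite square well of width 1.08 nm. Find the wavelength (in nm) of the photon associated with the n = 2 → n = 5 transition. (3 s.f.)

E_1 = h²/(8m_eL²) = 5.165×10^-20 J, so ΔE = (5² − 2²)E_1 = 1.085×10^-18 J.
λ = hc/ΔE = (6.626×10^-34·2.998×10^8)/1.085×10^-18 = 1.83×10^-7 m = 183 nm.

λ = 183 nm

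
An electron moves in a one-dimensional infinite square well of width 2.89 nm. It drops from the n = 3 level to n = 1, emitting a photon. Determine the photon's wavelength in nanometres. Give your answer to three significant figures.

λ = 3.44×10^3 nm

E_1 = h²/(8m_eL²) = 7.214×10^-21 J, so ΔE = (3² − 1²)E_1 = 5.771×10^-20 J.
λ = hc/ΔE = (6.626×10^-34·2.998×10^8)/5.771×10^-20 = 3.44×10^-6 m = 3.44×10^3 nm.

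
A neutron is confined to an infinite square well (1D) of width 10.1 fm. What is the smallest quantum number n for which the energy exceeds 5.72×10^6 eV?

n = 2

E_1 = h²/(8m_nL²) = 3.212×10^-13 J = 2.005×10^6 eV.
Need n² > 5.72×10^6/2.005×10^6 = 2.853, i.e. n > 1.689.
The smallest integer satisfying this is n = 2.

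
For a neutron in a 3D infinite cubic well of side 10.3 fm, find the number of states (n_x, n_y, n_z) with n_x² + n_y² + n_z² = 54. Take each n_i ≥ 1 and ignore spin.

degeneracy = 12

The level has n_x² + n_y² + n_z² = 54. The ordered positive-integer solutions are (1, 2, 7), (1, 7, 2), (2, 1, 7), (2, 5, 5), (2, 7, 1), (3, 3, 6), (3, 6, 3), (5, 2, 5), (5, 5, 2), (6, 3, 3), (7, 1, 2), (7, 2, 1).
That gives 12 states.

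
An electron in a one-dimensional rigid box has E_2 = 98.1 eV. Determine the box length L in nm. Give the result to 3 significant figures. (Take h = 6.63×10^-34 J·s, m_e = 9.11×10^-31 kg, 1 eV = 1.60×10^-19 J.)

From E_n = n²h²/(8m_eL²), L = n·h/√(8m_eE_n).
E_2 = 98.1 eV = 1.570×10^-17 J, so L = 2·6.63×10^-34/√(8·9.11×10^-31·1.570×10^-17) = 1.24×10^-10 m = 0.124 nm.

L = 0.124 nm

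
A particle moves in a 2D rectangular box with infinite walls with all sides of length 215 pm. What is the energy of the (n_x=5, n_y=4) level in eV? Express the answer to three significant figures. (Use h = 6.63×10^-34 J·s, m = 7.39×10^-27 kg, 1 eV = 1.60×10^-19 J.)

E = 0.0412 eV

For a 2D rectangular well E = (h²/8m)·Σ n_i²/L_i² = (6.63×10^-34)²/(8·7.39×10^-27) · [5²/(215 pm)² + 4²/(215 pm)²].
Evaluating gives E = 6.595×10^-21 J = 0.0412 eV.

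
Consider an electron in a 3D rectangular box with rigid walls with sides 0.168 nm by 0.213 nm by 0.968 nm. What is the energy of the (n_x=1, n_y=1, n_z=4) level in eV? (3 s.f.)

For a 3D rectangular well E = (h²/8m_e)·Σ n_i²/L_i² = (6.626×10^-34)²/(8·9.109×10^-31) · [1²/(0.168 nm)² + 1²/(0.213 nm)² + 4²/(0.968 nm)²].
Evaluating gives E = 4.491×10^-18 J = 28.0 eV.

E = 28.0 eV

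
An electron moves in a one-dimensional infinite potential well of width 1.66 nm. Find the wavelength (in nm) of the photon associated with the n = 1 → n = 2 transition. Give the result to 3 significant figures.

E_1 = h²/(8m_eL²) = 2.186×10^-20 J, so ΔE = (2² − 1²)E_1 = 6.558×10^-20 J.
λ = hc/ΔE = (6.626×10^-34·2.998×10^8)/6.558×10^-20 = 3.03×10^-6 m = 3.03×10^3 nm.

λ = 3.03×10^3 nm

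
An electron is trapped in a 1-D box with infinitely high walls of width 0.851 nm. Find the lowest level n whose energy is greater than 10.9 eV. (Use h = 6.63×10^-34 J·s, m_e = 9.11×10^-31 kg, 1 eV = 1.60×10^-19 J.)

E_1 = h²/(8m_eL²) = 8.328×10^-20 J = 0.5205 eV.
Need n² > 10.9/0.5205 = 20.94, i.e. n > 4.576.
The smallest integer satisfying this is n = 5.

n = 5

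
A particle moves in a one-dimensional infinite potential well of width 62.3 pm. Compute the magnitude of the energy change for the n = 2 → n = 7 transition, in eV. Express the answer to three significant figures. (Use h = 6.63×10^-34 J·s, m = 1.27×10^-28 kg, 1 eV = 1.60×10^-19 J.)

E_1 = h²/(8mL²) = 1.115×10^-19 J.
|ΔE| = |2² − 7²|·E_1 = 45·1.115×10^-19 J = 5.017×10^-18 J = 31.4 eV.

|ΔE| = 31.4 eV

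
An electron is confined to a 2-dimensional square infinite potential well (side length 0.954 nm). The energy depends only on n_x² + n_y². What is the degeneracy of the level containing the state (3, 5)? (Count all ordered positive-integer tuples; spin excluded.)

The level has n_x² + n_y² = 34. The ordered positive-integer solutions are (3, 5), (5, 3).
That gives 2 states.

degeneracy = 2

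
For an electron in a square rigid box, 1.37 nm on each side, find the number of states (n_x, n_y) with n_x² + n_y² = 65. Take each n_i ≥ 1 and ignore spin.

The level has n_x² + n_y² = 65. The ordered positive-integer solutions are (1, 8), (4, 7), (7, 4), (8, 1).
That gives 4 states.

degeneracy = 4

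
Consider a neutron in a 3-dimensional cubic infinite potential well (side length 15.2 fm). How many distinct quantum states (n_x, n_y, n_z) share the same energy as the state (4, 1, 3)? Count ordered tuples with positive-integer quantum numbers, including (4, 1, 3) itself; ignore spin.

The level has n_x² + n_y² + n_z² = 26. The ordered positive-integer solutions are (1, 3, 4), (1, 4, 3), (3, 1, 4), (3, 4, 1), (4, 1, 3), (4, 3, 1).
That gives 6 states.

degeneracy = 6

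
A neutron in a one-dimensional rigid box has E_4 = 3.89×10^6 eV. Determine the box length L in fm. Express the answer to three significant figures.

L = 29.0 fm

From E_n = n²h²/(8m_nL²), L = n·h/√(8m_nE_n).
E_4 = 3.89×10^6 eV = 6.232×10^-13 J, so L = 4·6.626×10^-34/√(8·1.675×10^-27·6.232×10^-13) = 2.90×10^-14 m = 29.0 fm.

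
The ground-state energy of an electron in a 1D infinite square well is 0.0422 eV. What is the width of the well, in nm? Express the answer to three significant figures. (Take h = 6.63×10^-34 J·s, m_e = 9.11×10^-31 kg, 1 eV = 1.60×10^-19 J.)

L = 2.99 nm

From E_n = n²h²/(8m_eL²), L = n·h/√(8m_eE_n).
E_1 = 0.0422 eV = 6.752×10^-21 J, so L = 1·6.63×10^-34/√(8·9.11×10^-31·6.752×10^-21) = 2.99×10^-9 m = 2.99 nm.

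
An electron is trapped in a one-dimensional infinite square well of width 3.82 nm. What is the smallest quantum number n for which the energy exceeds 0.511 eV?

n = 5

E_1 = h²/(8m_eL²) = 4.129×10^-21 J = 0.02577 eV.
Need n² > 0.511/0.02577 = 19.83, i.e. n > 4.453.
The smallest integer satisfying this is n = 5.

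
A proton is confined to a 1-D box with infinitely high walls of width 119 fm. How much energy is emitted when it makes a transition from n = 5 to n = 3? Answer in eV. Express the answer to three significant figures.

E_1 = h²/(8m_pL²) = 2.316×10^-15 J.
|ΔE| = |5² − 3²|·E_1 = 16·2.316×10^-15 J = 3.706×10^-14 J = 2.31×10^5 eV.

|ΔE| = 2.31×10^5 eV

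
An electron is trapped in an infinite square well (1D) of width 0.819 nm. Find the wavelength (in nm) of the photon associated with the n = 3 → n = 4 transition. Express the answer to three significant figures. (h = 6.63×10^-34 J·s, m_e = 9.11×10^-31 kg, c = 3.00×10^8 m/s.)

E_1 = h²/(8m_eL²) = 8.992×10^-20 J, so ΔE = (4² − 3²)E_1 = 6.294×10^-19 J.
λ = hc/ΔE = (6.63×10^-34·3.00×10^8)/6.294×10^-19 = 3.16×10^-7 m = 316 nm.

λ = 316 nm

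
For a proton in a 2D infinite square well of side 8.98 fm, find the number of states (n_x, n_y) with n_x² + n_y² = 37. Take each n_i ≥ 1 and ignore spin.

The level has n_x² + n_y² = 37. The ordered positive-integer solutions are (1, 6), (6, 1).
That gives 2 states.

degeneracy = 2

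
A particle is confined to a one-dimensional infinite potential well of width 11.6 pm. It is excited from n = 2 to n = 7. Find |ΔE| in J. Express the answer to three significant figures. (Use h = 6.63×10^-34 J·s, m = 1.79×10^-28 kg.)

|ΔE| = 1.03×10^-16 J

E_1 = h²/(8mL²) = 2.281×10^-18 J.
|ΔE| = |2² − 7²|·E_1 = 45·2.281×10^-18 J = 1.03×10^-16 J.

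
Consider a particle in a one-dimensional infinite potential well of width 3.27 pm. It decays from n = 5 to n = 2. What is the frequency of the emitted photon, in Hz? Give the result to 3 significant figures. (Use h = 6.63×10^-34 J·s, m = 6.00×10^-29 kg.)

E_1 = h²/(8mL²) = 8.564×10^-17 J and ΔE = (5² − 2²)E_1 = 1.798×10^-15 J.
f = ΔE/h = 1.798×10^-15/6.63×10^-34 = 2.71×10^18 Hz.

f = 2.71×10^18 Hz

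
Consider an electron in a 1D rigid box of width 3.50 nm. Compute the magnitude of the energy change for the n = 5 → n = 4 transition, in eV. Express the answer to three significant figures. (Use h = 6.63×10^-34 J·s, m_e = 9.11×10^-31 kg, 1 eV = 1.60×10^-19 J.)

E_1 = h²/(8m_eL²) = 4.924×10^-21 J.
|ΔE| = |5² − 4²|·E_1 = 9·4.924×10^-21 J = 4.432×10^-20 J = 0.277 eV.

|ΔE| = 0.277 eV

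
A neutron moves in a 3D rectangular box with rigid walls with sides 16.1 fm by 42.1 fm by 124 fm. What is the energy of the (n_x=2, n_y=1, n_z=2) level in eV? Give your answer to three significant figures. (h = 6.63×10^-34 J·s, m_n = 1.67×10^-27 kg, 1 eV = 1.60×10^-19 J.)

For a 3D rectangular well E = (h²/8m_n)·Σ n_i²/L_i² = (6.63×10^-34)²/(8·1.67×10^-27) · [2²/(16.1 fm)² + 1²/(42.1 fm)² + 2²/(124 fm)²].
Evaluating gives E = 5.348×10^-13 J = 3.34×10^6 eV.

E = 3.34×10^6 eV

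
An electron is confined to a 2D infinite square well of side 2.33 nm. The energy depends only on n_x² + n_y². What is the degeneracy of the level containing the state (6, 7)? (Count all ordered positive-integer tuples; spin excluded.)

The level has n_x² + n_y² = 85. The ordered positive-integer solutions are (2, 9), (6, 7), (7, 6), (9, 2).
That gives 4 states.

degeneracy = 4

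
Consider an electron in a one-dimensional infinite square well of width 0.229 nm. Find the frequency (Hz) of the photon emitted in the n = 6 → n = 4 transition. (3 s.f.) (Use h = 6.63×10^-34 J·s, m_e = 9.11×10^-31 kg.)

f = 3.47×10^16 Hz

E_1 = h²/(8m_eL²) = 1.150×10^-18 J and ΔE = (6² − 4²)E_1 = 2.300×10^-17 J.
f = ΔE/h = 2.300×10^-17/6.63×10^-34 = 3.47×10^16 Hz.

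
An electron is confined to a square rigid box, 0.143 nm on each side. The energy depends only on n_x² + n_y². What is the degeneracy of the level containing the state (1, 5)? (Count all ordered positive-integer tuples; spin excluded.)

degeneracy = 2

The level has n_x² + n_y² = 26. The ordered positive-integer solutions are (1, 5), (5, 1).
That gives 2 states.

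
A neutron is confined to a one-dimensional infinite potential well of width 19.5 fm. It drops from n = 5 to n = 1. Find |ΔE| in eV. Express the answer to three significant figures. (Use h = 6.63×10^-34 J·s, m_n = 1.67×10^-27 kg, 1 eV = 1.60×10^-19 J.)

E_1 = h²/(8m_nL²) = 8.653×10^-14 J.
|ΔE| = |5² − 1²|·E_1 = 24·8.653×10^-14 J = 2.077×10^-12 J = 1.30×10^7 eV.

|ΔE| = 1.30×10^7 eV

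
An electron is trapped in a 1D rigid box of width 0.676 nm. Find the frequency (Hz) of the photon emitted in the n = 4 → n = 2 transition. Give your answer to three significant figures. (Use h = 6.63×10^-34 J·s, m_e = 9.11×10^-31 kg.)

f = 2.39×10^15 Hz

E_1 = h²/(8m_eL²) = 1.320×10^-19 J and ΔE = (4² − 2²)E_1 = 1.584×10^-18 J.
f = ΔE/h = 1.584×10^-18/6.63×10^-34 = 2.39×10^15 Hz.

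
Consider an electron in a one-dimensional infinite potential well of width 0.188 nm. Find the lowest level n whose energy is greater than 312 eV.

n = 6

E_1 = h²/(8m_eL²) = 1.705×10^-18 J = 10.64 eV.
Need n² > 312/10.64 = 29.32, i.e. n > 5.415.
The smallest integer satisfying this is n = 6.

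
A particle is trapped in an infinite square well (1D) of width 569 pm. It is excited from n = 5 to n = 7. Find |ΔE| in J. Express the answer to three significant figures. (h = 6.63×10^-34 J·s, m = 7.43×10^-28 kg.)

E_1 = h²/(8mL²) = 2.284×10^-22 J.
|ΔE| = |5² − 7²|·E_1 = 24·2.284×10^-22 J = 5.48×10^-21 J.

|ΔE| = 5.48×10^-21 J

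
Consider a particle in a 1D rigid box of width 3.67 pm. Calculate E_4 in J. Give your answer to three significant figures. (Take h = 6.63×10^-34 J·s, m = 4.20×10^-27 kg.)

For an infinite well E_n = n²h²/(8mL²), so E_1 = h²/(8mL²) = (6.63×10^-34)²/(8·4.20×10^-27·(3.67×10^-12 m)²) = 9.713×10^-19 J.
Then E_4 = 4²·E_1 = 16·9.713×10^-19 J = 1.55×10^-17 J.

E_4 = 1.55×10^-17 J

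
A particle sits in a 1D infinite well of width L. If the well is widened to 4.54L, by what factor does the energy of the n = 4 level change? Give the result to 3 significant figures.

0.0485

E_n ∝ 1/L², so the energy scales by 1/4.54² = 0.0485.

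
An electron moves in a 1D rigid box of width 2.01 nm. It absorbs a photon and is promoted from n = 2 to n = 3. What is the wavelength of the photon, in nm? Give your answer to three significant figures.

λ = 2.66×10^3 nm

E_1 = h²/(8m_eL²) = 1.491×10^-20 J, so ΔE = (3² − 2²)E_1 = 7.455×10^-20 J.
λ = hc/ΔE = (6.626×10^-34·2.998×10^8)/7.455×10^-20 = 2.66×10^-6 m = 2.66×10^3 nm.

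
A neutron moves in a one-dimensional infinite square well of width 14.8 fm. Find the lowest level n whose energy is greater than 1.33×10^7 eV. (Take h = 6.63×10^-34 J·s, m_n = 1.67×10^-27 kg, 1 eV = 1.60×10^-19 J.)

n = 4

E_1 = h²/(8m_nL²) = 1.502×10^-13 J = 9.388×10^5 eV.
Need n² > 1.33×10^7/9.388×10^5 = 14.17, i.e. n > 3.764.
The smallest integer satisfying this is n = 4.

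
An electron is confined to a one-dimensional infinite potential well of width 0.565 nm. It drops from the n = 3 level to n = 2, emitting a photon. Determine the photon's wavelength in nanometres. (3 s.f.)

E_1 = h²/(8m_eL²) = 1.887×10^-19 J, so ΔE = (3² − 2²)E_1 = 9.435×10^-19 J.
λ = hc/ΔE = (6.626×10^-34·2.998×10^8)/9.435×10^-19 = 2.11×10^-7 m = 211 nm.

λ = 211 nm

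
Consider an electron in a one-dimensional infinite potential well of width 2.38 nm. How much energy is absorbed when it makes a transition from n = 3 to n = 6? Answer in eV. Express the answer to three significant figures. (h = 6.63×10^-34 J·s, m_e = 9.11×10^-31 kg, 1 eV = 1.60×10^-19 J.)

|ΔE| = 1.80 eV

E_1 = h²/(8m_eL²) = 1.065×10^-20 J.
|ΔE| = |3² − 6²|·E_1 = 27·1.065×10^-20 J = 2.876×10^-19 J = 1.80 eV.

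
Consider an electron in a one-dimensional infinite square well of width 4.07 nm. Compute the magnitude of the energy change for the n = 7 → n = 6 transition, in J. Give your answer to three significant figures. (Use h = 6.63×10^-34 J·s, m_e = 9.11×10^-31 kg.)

E_1 = h²/(8m_eL²) = 3.641×10^-21 J.
|ΔE| = |7² − 6²|·E_1 = 13·3.641×10^-21 J = 4.73×10^-20 J.

|ΔE| = 4.73×10^-20 J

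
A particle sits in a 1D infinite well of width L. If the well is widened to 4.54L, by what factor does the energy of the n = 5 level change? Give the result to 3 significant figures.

0.0485

E_n ∝ 1/L², so the energy scales by 1/4.54² = 0.0485.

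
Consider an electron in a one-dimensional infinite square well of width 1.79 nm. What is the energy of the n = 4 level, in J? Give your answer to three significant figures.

E_4 = 3.01×10^-19 J

For an infinite well E_n = n²h²/(8m_eL²), so E_1 = h²/(8m_eL²) = (6.626×10^-34)²/(8·9.109×10^-31·(1.79×10^-9 m)²) = 1.880×10^-20 J.
Then E_4 = 4²·E_1 = 16·1.880×10^-20 J = 3.01×10^-19 J.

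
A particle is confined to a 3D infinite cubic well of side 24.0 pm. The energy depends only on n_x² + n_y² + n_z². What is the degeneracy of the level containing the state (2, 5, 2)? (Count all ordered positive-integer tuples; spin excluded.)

The level has n_x² + n_y² + n_z² = 33. The ordered positive-integer solutions are (1, 4, 4), (2, 2, 5), (2, 5, 2), (4, 1, 4), (4, 4, 1), (5, 2, 2).
That gives 6 states.

degeneracy = 6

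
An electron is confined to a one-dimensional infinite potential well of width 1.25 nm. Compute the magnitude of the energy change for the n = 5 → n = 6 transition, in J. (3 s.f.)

E_1 = h²/(8m_eL²) = 3.856×10^-20 J.
|ΔE| = |5² − 6²|·E_1 = 11·3.856×10^-20 J = 4.24×10^-19 J.

|ΔE| = 4.24×10^-19 J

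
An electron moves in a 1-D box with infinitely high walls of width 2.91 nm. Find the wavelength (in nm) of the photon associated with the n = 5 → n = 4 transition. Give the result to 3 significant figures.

E_1 = h²/(8m_eL²) = 7.115×10^-21 J, so ΔE = (5² − 4²)E_1 = 6.404×10^-20 J.
λ = hc/ΔE = (6.626×10^-34·2.998×10^8)/6.404×10^-20 = 3.10×10^-6 m = 3.10×10^3 nm.

λ = 3.10×10^3 nm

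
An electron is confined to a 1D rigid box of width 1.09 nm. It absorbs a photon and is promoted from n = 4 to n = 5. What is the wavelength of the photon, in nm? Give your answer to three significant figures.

E_1 = h²/(8m_eL²) = 5.071×10^-20 J, so ΔE = (5² − 4²)E_1 = 4.564×10^-19 J.
λ = hc/ΔE = (6.626×10^-34·2.998×10^8)/4.564×10^-19 = 4.35×10^-7 m = 435 nm.

λ = 435 nm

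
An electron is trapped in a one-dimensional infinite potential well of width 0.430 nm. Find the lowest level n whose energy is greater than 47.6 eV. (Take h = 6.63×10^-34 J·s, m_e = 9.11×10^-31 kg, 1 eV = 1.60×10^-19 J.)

n = 5

E_1 = h²/(8m_eL²) = 3.262×10^-19 J = 2.039 eV.
Need n² > 47.6/2.039 = 23.34, i.e. n > 4.831.
The smallest integer satisfying this is n = 5.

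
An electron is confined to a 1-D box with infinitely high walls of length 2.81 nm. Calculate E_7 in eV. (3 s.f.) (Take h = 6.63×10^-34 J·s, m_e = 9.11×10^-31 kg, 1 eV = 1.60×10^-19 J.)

For an infinite well E_n = n²h²/(8m_eL²), so E_1 = h²/(8m_eL²) = (6.63×10^-34)²/(8·9.11×10^-31·(2.81×10^-9 m)²) = 7.638×10^-21 J.
Then E_7 = 7²·E_1 = 49·7.638×10^-21 J = 3.743×10^-19 J.
Converting, E_7 = 3.743×10^-19 J / (1.60×10^-19 J/eV) = 2.34 eV.

E_7 = 2.34 eV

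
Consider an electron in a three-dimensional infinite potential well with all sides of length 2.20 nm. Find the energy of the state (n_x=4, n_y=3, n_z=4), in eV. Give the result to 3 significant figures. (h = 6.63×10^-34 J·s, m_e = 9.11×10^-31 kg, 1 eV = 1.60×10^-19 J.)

For a 3D rectangular well E = (h²/8m_e)·Σ n_i²/L_i² = (6.63×10^-34)²/(8·9.11×10^-31) · [4²/(2.20 nm)² + 3²/(2.20 nm)² + 4²/(2.20 nm)²].
Evaluating gives E = 5.109×10^-19 J = 3.19 eV.

E = 3.19 eV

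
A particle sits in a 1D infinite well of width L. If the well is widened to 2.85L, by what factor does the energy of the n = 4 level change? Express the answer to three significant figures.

E_n ∝ 1/L², so the energy scales by 1/2.85² = 0.123.

0.123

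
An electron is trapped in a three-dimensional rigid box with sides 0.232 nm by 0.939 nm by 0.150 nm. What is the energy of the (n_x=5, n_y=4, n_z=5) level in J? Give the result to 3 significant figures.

For a 3D rectangular well E = (h²/8m_e)·Σ n_i²/L_i² = (6.626×10^-34)²/(8·9.109×10^-31) · [5²/(0.232 nm)² + 4²/(0.939 nm)² + 5²/(0.150 nm)²].
Evaluating gives E = 9.60×10^-17 J.

E = 9.60×10^-17 J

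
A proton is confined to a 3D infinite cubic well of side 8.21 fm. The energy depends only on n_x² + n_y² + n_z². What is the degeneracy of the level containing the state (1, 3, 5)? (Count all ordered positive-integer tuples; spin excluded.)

degeneracy = 6

The level has n_x² + n_y² + n_z² = 35. The ordered positive-integer solutions are (1, 3, 5), (1, 5, 3), (3, 1, 5), (3, 5, 1), (5, 1, 3), (5, 3, 1).
That gives 6 states.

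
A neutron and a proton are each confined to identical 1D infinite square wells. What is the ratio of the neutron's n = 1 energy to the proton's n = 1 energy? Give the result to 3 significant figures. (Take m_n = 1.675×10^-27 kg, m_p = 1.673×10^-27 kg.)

0.999

E_n ∝ 1/m at fixed n and L, so the ratio is m_p/m_n = 1.673×10^-27/1.675×10^-27 = 0.999.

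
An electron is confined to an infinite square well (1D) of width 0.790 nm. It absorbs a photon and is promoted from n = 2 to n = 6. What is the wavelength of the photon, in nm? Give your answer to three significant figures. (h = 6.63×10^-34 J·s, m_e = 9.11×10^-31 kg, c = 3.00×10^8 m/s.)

E_1 = h²/(8m_eL²) = 9.664×10^-20 J, so ΔE = (6² − 2²)E_1 = 3.092×10^-18 J.
λ = hc/ΔE = (6.63×10^-34·3.00×10^8)/3.092×10^-18 = 6.43×10^-8 m = 64.3 nm.

λ = 64.3 nm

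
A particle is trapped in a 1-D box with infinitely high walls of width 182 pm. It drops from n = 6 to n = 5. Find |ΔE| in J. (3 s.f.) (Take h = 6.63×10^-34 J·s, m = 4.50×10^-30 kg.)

|ΔE| = 4.05×10^-18 J

E_1 = h²/(8mL²) = 3.686×10^-19 J.
|ΔE| = |6² − 5²|·E_1 = 11·3.686×10^-19 J = 4.05×10^-18 J.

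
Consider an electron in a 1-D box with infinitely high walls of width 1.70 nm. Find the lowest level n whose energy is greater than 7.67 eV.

E_1 = h²/(8m_eL²) = 2.085×10^-20 J = 0.1301 eV.
Need n² > 7.67/0.1301 = 58.95, i.e. n > 7.678.
The smallest integer satisfying this is n = 8.

n = 8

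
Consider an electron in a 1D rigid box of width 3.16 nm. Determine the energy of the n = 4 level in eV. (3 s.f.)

E_4 = 0.603 eV

For an infinite well E_n = n²h²/(8m_eL²), so E_1 = h²/(8m_eL²) = (6.626×10^-34)²/(8·9.109×10^-31·(3.16×10^-9 m)²) = 6.033×10^-21 J.
Then E_4 = 4²·E_1 = 16·6.033×10^-21 J = 9.653×10^-20 J.
Converting, E_4 = 9.653×10^-20 J / (1.602×10^-19 J/eV) = 0.603 eV.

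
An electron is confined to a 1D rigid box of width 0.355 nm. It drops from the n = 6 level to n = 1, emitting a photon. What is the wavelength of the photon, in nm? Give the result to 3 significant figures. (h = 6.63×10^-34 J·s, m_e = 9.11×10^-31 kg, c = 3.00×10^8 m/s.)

E_1 = h²/(8m_eL²) = 4.786×10^-19 J, so ΔE = (6² − 1²)E_1 = 1.675×10^-17 J.
λ = hc/ΔE = (6.63×10^-34·3.00×10^8)/1.675×10^-17 = 1.19×10^-8 m = 11.9 nm.

λ = 11.9 nm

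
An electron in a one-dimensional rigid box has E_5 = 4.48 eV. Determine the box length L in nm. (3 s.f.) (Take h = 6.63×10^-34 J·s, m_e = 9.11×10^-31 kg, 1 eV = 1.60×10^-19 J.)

L = 1.45 nm

From E_n = n²h²/(8m_eL²), L = n·h/√(8m_eE_n).
E_5 = 4.48 eV = 7.168×10^-19 J, so L = 5·6.63×10^-34/√(8·9.11×10^-31·7.168×10^-19) = 1.45×10^-9 m = 1.45 nm.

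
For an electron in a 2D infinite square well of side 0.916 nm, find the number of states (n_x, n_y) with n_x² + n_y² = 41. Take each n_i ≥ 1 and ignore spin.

The level has n_x² + n_y² = 41. The ordered positive-integer solutions are (4, 5), (5, 4).
That gives 2 states.

degeneracy = 2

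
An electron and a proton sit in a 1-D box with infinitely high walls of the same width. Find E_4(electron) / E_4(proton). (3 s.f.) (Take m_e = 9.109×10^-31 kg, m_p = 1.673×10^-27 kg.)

E_n ∝ 1/m at fixed n and L, so the ratio is m_p/m_e = 1.673×10^-27/9.109×10^-31 = 1.84×10^3.

1.84×10^3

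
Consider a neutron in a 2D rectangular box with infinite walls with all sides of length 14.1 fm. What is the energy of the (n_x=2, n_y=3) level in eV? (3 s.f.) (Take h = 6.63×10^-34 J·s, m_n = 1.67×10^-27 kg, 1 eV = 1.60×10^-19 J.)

E = 1.34×10^7 eV

For a 2D rectangular well E = (h²/8m_n)·Σ n_i²/L_i² = (6.63×10^-34)²/(8·1.67×10^-27) · [2²/(14.1 fm)² + 3²/(14.1 fm)²].
Evaluating gives E = 2.151×10^-12 J = 1.34×10^7 eV.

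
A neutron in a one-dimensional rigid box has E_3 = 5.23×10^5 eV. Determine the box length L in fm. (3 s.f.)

L = 59.3 fm

From E_n = n²h²/(8m_nL²), L = n·h/√(8m_nE_n).
E_3 = 5.23×10^5 eV = 8.378×10^-14 J, so L = 3·6.626×10^-34/√(8·1.675×10^-27·8.378×10^-14) = 5.93×10^-14 m = 59.3 fm.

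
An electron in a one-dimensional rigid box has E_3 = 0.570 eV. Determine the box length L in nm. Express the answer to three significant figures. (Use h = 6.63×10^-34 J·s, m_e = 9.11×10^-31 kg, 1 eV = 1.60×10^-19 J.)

L = 2.44 nm

From E_n = n²h²/(8m_eL²), L = n·h/√(8m_eE_n).
E_3 = 0.570 eV = 9.120×10^-20 J, so L = 3·6.63×10^-34/√(8·9.11×10^-31·9.120×10^-20) = 2.44×10^-9 m = 2.44 nm.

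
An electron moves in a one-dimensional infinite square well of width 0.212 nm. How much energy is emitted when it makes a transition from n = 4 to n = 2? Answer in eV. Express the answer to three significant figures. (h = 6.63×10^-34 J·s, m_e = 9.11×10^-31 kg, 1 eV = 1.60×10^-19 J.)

E_1 = h²/(8m_eL²) = 1.342×10^-18 J.
|ΔE| = |4² − 2²|·E_1 = 12·1.342×10^-18 J = 1.610×10^-17 J = 101 eV.

|ΔE| = 101 eV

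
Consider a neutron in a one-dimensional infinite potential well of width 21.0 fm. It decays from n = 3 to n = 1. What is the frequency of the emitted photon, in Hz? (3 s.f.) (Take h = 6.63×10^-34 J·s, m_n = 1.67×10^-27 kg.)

f = 9.00×10^20 Hz

E_1 = h²/(8m_nL²) = 7.461×10^-14 J and ΔE = (3² − 1²)E_1 = 5.969×10^-13 J.
f = ΔE/h = 5.969×10^-13/6.63×10^-34 = 9.00×10^20 Hz.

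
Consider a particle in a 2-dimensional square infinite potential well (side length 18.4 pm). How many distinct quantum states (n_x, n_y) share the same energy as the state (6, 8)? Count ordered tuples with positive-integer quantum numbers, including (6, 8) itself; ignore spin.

The level has n_x² + n_y² = 100. The ordered positive-integer solutions are (6, 8), (8, 6).
That gives 2 states.

degeneracy = 2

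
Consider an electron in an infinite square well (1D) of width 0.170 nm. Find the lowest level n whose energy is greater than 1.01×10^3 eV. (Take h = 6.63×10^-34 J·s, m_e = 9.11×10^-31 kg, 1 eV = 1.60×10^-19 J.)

n = 9

E_1 = h²/(8m_eL²) = 2.087×10^-18 J = 13.04 eV.
Need n² > 1.01×10^3/13.04 = 77.45, i.e. n > 8.801.
The smallest integer satisfying this is n = 9.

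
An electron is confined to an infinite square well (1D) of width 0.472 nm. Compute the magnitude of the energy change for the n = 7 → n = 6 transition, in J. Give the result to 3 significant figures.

|ΔE| = 3.52×10^-18 J

E_1 = h²/(8m_eL²) = 2.704×10^-19 J.
|ΔE| = |7² − 6²|·E_1 = 13·2.704×10^-19 J = 3.52×10^-18 J.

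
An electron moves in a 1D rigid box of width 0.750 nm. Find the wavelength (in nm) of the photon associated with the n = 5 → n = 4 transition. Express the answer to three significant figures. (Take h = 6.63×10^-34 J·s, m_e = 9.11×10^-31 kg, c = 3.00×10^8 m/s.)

λ = 206 nm

E_1 = h²/(8m_eL²) = 1.072×10^-19 J, so ΔE = (5² − 4²)E_1 = 9.648×10^-19 J.
λ = hc/ΔE = (6.63×10^-34·3.00×10^8)/9.648×10^-19 = 2.06×10^-7 m = 206 nm.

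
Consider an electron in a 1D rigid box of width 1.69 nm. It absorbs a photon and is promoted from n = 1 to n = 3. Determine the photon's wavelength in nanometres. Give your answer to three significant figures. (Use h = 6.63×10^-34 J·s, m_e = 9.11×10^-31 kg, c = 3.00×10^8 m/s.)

λ = 1.18×10^3 nm

E_1 = h²/(8m_eL²) = 2.112×10^-20 J, so ΔE = (3² − 1²)E_1 = 1.690×10^-19 J.
λ = hc/ΔE = (6.63×10^-34·3.00×10^8)/1.690×10^-19 = 1.18×10^-6 m = 1.18×10^3 nm.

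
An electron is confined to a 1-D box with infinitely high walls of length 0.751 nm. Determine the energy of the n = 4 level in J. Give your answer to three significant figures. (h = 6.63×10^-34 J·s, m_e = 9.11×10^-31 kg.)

E_4 = 1.71×10^-18 J

For an infinite well E_n = n²h²/(8m_eL²), so E_1 = h²/(8m_eL²) = (6.63×10^-34)²/(8·9.11×10^-31·(7.51×10^-10 m)²) = 1.069×10^-19 J.
Then E_4 = 4²·E_1 = 16·1.069×10^-19 J = 1.71×10^-18 J.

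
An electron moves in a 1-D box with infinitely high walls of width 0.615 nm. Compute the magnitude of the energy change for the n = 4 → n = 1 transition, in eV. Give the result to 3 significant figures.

E_1 = h²/(8m_eL²) = 1.593×10^-19 J.
|ΔE| = |4² − 1²|·E_1 = 15·1.593×10^-19 J = 2.389×10^-18 J = 14.9 eV.

|ΔE| = 14.9 eV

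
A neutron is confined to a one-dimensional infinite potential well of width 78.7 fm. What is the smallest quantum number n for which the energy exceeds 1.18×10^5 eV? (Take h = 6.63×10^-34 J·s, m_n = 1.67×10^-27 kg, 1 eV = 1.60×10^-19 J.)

n = 2

E_1 = h²/(8m_nL²) = 5.312×10^-15 J = 3.320×10^4 eV.
Need n² > 1.18×10^5/3.320×10^4 = 3.554, i.e. n > 1.885.
The smallest integer satisfying this is n = 2.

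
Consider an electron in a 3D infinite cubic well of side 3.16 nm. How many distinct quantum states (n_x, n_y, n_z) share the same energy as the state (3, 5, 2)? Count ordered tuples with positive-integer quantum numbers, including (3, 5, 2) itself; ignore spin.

The level has n_x² + n_y² + n_z² = 38. The ordered positive-integer solutions are (1, 1, 6), (1, 6, 1), (2, 3, 5), (2, 5, 3), (3, 2, 5), (3, 5, 2), (5, 2, 3), (5, 3, 2), (6, 1, 1).
That gives 9 states.

degeneracy = 9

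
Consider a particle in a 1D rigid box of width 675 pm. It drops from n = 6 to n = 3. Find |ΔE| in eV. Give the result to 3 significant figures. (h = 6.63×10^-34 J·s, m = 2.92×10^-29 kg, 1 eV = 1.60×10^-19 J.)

E_1 = h²/(8mL²) = 4.130×10^-21 J.
|ΔE| = |6² − 3²|·E_1 = 27·4.130×10^-21 J = 1.115×10^-19 J = 0.697 eV.

|ΔE| = 0.697 eV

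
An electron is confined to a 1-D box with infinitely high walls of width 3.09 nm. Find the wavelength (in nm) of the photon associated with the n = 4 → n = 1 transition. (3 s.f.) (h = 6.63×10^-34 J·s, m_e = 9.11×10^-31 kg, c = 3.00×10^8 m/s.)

λ = 2.10×10^3 nm

E_1 = h²/(8m_eL²) = 6.317×10^-21 J, so ΔE = (4² − 1²)E_1 = 9.476×10^-20 J.
λ = hc/ΔE = (6.63×10^-34·3.00×10^8)/9.476×10^-20 = 2.10×10^-6 m = 2.10×10^3 nm.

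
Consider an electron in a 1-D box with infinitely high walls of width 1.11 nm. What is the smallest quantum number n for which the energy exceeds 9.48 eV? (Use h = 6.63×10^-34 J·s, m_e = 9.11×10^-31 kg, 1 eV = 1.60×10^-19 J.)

E_1 = h²/(8m_eL²) = 4.895×10^-20 J = 0.3059 eV.
Need n² > 9.48/0.3059 = 30.99, i.e. n > 5.567.
The smallest integer satisfying this is n = 6.

n = 6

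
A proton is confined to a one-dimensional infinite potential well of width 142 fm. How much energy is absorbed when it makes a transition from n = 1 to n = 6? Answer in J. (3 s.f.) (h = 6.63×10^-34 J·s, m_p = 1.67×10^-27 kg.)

|ΔE| = 5.71×10^-14 J

E_1 = h²/(8m_pL²) = 1.632×10^-15 J.
|ΔE| = |1² − 6²|·E_1 = 35·1.632×10^-15 J = 5.71×10^-14 J.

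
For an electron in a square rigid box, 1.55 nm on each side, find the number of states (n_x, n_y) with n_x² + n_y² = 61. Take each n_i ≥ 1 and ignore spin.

The level has n_x² + n_y² = 61. The ordered positive-integer solutions are (5, 6), (6, 5).
That gives 2 states.

degeneracy = 2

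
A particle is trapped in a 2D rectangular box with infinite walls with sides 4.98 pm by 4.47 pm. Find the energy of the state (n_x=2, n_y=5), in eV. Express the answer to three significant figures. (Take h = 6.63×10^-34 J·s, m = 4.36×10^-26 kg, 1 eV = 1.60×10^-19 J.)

E = 11.1 eV

For a 2D rectangular well E = (h²/8m)·Σ n_i²/L_i² = (6.63×10^-34)²/(8·4.36×10^-26) · [2²/(4.98 pm)² + 5²/(4.47 pm)²].
Evaluating gives E = 1.780×10^-18 J = 11.1 eV.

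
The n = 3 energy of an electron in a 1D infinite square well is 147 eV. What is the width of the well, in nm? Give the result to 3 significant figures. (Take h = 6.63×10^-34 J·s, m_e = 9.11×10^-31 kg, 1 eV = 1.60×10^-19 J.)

From E_n = n²h²/(8m_eL²), L = n·h/√(8m_eE_n).
E_3 = 147 eV = 2.352×10^-17 J, so L = 3·6.63×10^-34/√(8·9.11×10^-31·2.352×10^-17) = 1.52×10^-10 m = 0.152 nm.

L = 0.152 nm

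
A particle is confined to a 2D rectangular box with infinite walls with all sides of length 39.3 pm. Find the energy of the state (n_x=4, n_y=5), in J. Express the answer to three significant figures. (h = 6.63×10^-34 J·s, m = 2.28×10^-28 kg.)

For a 2D rectangular well E = (h²/8m)·Σ n_i²/L_i² = (6.63×10^-34)²/(8·2.28×10^-28) · [4²/(39.3 pm)² + 5²/(39.3 pm)²].
Evaluating gives E = 6.40×10^-18 J.

E = 6.40×10^-18 J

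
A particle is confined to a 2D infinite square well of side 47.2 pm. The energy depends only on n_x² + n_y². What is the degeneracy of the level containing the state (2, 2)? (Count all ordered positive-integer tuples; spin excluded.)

The level has n_x² + n_y² = 8. The ordered positive-integer solutions are (2, 2).
That gives 1 state.

degeneracy = 1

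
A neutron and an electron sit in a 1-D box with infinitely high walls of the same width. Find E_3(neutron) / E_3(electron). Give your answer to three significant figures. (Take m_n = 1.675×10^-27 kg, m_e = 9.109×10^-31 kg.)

E_n ∝ 1/m at fixed n and L, so the ratio is m_e/m_n = 9.109×10^-31/1.675×10^-27 = 5.44×10^-4.

5.44×10^-4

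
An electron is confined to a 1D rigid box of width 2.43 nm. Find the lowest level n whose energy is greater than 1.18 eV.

n = 5

E_1 = h²/(8m_eL²) = 1.020×10^-20 J = 0.06367 eV.
Need n² > 1.18/0.06367 = 18.53, i.e. n > 4.305.
The smallest integer satisfying this is n = 5.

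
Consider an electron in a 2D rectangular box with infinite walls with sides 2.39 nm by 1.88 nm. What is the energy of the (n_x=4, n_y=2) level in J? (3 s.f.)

For a 2D rectangular well E = (h²/8m_e)·Σ n_i²/L_i² = (6.626×10^-34)²/(8·9.109×10^-31) · [4²/(2.39 nm)² + 2²/(1.88 nm)²].
Evaluating gives E = 2.37×10^-19 J.

E = 2.37×10^-19 J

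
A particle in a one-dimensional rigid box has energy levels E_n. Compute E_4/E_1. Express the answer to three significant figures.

16.0

E_n ∝ n², so E_4/E_1 = 4²/1² = 16/1 = 16.0.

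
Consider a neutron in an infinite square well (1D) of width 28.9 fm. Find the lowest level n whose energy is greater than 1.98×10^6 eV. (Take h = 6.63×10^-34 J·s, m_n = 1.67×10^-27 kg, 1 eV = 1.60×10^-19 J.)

E_1 = h²/(8m_nL²) = 3.939×10^-14 J = 2.462×10^5 eV.
Need n² > 1.98×10^6/2.462×10^5 = 8.042, i.e. n > 2.836.
The smallest integer satisfying this is n = 3.

n = 3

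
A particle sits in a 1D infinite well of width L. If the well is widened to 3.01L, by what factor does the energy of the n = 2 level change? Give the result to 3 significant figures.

0.110

E_n ∝ 1/L², so the energy scales by 1/3.01² = 0.110.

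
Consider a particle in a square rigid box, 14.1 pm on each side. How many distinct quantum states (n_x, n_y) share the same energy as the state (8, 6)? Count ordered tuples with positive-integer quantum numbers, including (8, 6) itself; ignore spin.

degeneracy = 2

The level has n_x² + n_y² = 100. The ordered positive-integer solutions are (6, 8), (8, 6).
That gives 2 states.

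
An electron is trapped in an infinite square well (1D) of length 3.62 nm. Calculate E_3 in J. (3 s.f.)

E_3 = 4.14×10^-20 J

For an infinite well E_n = n²h²/(8m_eL²), so E_1 = h²/(8m_eL²) = (6.626×10^-34)²/(8·9.109×10^-31·(3.62×10^-9 m)²) = 4.598×10^-21 J.
Then E_3 = 3²·E_1 = 9·4.598×10^-21 J = 4.14×10^-20 J.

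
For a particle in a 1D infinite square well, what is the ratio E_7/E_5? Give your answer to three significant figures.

E_n ∝ n², so E_7/E_5 = 7²/5² = 49/25 = 1.96.

1.96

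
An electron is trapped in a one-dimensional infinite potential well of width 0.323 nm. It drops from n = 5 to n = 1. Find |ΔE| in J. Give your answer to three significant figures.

|ΔE| = 1.39×10^-17 J

E_1 = h²/(8m_eL²) = 5.775×10^-19 J.
|ΔE| = |5² − 1²|·E_1 = 24·5.775×10^-19 J = 1.39×10^-17 J.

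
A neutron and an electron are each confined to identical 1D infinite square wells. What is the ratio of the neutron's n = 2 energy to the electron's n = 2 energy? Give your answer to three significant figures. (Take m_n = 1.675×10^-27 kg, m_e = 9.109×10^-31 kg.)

E_n ∝ 1/m at fixed n and L, so the ratio is m_e/m_n = 9.109×10^-31/1.675×10^-27 = 5.44×10^-4.

5.44×10^-4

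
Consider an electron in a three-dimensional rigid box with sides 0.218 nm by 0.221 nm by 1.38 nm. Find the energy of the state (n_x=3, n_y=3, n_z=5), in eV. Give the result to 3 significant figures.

E = 145 eV

For a 3D rectangular well E = (h²/8m_e)·Σ n_i²/L_i² = (6.626×10^-34)²/(8·9.109×10^-31) · [3²/(0.218 nm)² + 3²/(0.221 nm)² + 5²/(1.38 nm)²].
Evaluating gives E = 2.330×10^-17 J = 145 eV.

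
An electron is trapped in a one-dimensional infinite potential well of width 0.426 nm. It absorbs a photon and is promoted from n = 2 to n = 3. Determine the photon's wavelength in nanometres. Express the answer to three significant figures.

λ = 120 nm

E_1 = h²/(8m_eL²) = 3.320×10^-19 J, so ΔE = (3² − 2²)E_1 = 1.660×10^-18 J.
λ = hc/ΔE = (6.626×10^-34·2.998×10^8)/1.660×10^-18 = 1.20×10^-7 m = 120 nm.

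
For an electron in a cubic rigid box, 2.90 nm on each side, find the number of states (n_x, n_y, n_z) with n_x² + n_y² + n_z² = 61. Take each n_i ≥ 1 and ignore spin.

The level has n_x² + n_y² + n_z² = 61. The ordered positive-integer solutions are (3, 4, 6), (3, 6, 4), (4, 3, 6), (4, 6, 3), (6, 3, 4), (6, 4, 3).
That gives 6 states.

degeneracy = 6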